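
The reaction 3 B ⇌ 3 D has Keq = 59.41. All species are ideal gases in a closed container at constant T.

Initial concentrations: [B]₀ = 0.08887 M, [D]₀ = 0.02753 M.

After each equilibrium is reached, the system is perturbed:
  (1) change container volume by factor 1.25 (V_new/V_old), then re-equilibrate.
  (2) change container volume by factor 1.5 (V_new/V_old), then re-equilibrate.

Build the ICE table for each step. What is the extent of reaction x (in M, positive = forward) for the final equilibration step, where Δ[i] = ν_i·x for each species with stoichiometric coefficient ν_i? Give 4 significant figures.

Q₀ = 0.02973 vs Keq = 59.41 ⇒ Q<K, forward
Step 1:
                    B           D
  init        0.08887     0.02753
  Δ          -0.06512     0.06512
  eq          0.02375     0.09265
  solve Keq expr → x = 0.02171; check Q = 59.41
Then change container volume by factor 1.25 (V_new/V_old).
Step 2:
                    B           D
  init          0.019     0.07412
  Δ                 0           0
  eq            0.019     0.07412
  solve Keq expr → x = 0; check Q = 59.41
Then change container volume by factor 1.5 (V_new/V_old).
Step 3:
                    B           D
  init        0.01266     0.04942
  Δ                 0           0
  eq          0.01266     0.04942
  solve Keq expr → x = 0; check Q = 59.41

x = 0 M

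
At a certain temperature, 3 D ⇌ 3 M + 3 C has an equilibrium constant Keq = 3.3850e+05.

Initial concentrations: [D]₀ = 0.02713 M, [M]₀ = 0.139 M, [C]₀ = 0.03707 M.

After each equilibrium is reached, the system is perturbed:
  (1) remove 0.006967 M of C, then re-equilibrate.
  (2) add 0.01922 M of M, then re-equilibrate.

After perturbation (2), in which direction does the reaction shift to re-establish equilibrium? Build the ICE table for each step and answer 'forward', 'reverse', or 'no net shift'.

Q₀ = 0.006851 vs Keq = 3.3850e+05 ⇒ Q<K, forward
Step 1:
                  D         M         C
  init      0.02713     0.139   0.03707
  Δ        -0.02698   0.02698   0.02698
  eq      1.5253e-04     0.166   0.06405
  solve Keq expr → x = 0.008992; check Q = 3.3850e+05
Then remove 0.006967 M of C.
Step 2:
                  D         M         C
  init    1.5253e-04     0.166   0.05708
  Δ       -1.6539e-05 1.6539e-05 1.6539e-05
  eq      1.3599e-04     0.166    0.0571
  solve Keq expr → x = 5.5131e-06; check Q = 3.3850e+05
Then add 0.01922 M of M.
Step 3:
                  D         M         C
  init    1.3599e-04    0.1852    0.0571
  Δ       1.5692e-05 -1.5692e-05 -1.5692e-05
  eq      1.5169e-04    0.1852   0.05708
  solve Keq expr → x = -5.2306e-06; check Q = 3.3850e+05

Direction: reverse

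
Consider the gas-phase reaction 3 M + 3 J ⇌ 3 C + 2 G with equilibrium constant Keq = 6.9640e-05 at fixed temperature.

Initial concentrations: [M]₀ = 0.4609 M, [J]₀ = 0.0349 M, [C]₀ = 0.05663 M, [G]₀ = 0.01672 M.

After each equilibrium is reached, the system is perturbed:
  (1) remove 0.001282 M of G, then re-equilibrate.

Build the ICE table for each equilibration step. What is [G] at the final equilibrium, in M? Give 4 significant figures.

Q₀ = 0.0122 vs Keq = 6.9640e-05 ⇒ Q>K, reverse
Step 1:
                    M           J           C           G
  init         0.4609      0.0349     0.05663     0.01672
  Δ           0.01829     0.01829    -0.01829     -0.0122
  eq           0.4792     0.05319     0.03834    0.004524
  solve Keq expr → x = -0.006098; check Q = 6.9640e-05
Then remove 0.001282 M of G.
Step 2:
                    M           J           C           G
  init         0.4792     0.05319     0.03834    0.003242
  Δ         -0.001322   -0.001322    0.001322  8.8127e-04
  eq           0.4779     0.05187     0.03966    0.004124
  solve Keq expr → x = 4.4063e-04; check Q = 6.9640e-05

[G]_eq = 0.004124 M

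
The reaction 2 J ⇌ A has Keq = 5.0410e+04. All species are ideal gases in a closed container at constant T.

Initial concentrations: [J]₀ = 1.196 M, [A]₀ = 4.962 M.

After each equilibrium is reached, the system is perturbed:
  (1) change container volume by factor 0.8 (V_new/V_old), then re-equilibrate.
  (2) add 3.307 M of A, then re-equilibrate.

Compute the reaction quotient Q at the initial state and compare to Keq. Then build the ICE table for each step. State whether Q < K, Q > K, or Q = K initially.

Q₀ = 3.469 vs Keq = 5.0410e+04 ⇒ Q<K, forward
Step 1:
                    J           A
  I             1.196       4.962
  C            -1.186      0.5928
  E            0.0105       5.555
  solve Keq expr → x = 0.5928; check Q = 5.0410e+04
Then change container volume by factor 0.8 (V_new/V_old).
Step 2:
                    J           A
  I           0.01312       6.943
  C         -0.001385  6.9235e-04
  E           0.01174       6.944
  solve Keq expr → x = 6.9235e-04; check Q = 5.0410e+04
Then add 3.307 M of A.
Step 3:
                    J           A
  I           0.01174       10.25
  C          0.002523   -0.001261
  E           0.01426       10.25
  solve Keq expr → x = -0.001261; check Q = 5.0410e+04

Q₀ = 3.469; Q < K (proceeds forward)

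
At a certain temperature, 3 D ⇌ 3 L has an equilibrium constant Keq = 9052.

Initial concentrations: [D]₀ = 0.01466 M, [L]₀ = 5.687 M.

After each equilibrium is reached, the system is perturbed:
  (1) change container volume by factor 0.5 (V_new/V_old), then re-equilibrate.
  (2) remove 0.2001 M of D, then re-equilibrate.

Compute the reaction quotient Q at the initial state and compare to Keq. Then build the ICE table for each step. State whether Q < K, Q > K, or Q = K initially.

Q₀ = 5.8378e+07; Q > K (proceeds reverse)

Q₀ = 5.8378e+07 vs Keq = 9052 ⇒ Q>K, reverse
Step 1:
                    D           L
  I           0.01466       5.687
  C            0.2464     -0.2464
  E            0.2611       5.441
  solve Keq expr → x = -0.08213; check Q = 9052
Then change container volume by factor 0.5 (V_new/V_old).
Step 2:
                    D           L
  I            0.5221       10.88
  C                 0           0
  E            0.5221       10.88
  solve Keq expr → x = 0; check Q = 9052
Then remove 0.2001 M of D.
Step 3:
                    D           L
  I             0.322       10.88
  C            0.1909     -0.1909
  E            0.5129       10.69
  solve Keq expr → x = -0.06365; check Q = 9052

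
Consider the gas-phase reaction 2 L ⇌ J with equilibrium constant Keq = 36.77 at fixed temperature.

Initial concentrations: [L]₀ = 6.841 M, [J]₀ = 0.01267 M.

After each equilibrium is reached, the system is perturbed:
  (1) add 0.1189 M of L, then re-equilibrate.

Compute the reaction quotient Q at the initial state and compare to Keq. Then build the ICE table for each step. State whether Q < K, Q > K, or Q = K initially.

Q₀ = 2.7073e-04; Q < K (proceeds forward)

Q₀ = 2.7073e-04 vs Keq = 36.77 ⇒ Q<K, forward
Step 1:
                  L         J
  Initial     6.841   0.01267
  Change     -6.542     3.271
  Equil      0.2988     3.284
  solve Keq expr → x = 3.271; check Q = 36.77
Then add 0.1189 M of L.
Step 2:
                  L         J
  Initial    0.4177     3.284
  Change    -0.1163   0.05813
  Equil      0.3015     3.342
  solve Keq expr → x = 0.05813; check Q = 36.77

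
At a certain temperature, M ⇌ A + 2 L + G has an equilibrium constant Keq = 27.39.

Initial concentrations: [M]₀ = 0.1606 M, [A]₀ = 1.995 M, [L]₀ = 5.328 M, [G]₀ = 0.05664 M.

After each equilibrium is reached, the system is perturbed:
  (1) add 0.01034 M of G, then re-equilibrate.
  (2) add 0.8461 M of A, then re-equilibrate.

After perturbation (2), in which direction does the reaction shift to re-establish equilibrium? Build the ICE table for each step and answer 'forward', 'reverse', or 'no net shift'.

Q₀ = 19.97 vs Keq = 27.39 ⇒ Q<K, forward
Step 1:
                    M           A           L           G
  I            0.1606       1.995       5.328     0.05664
  C          -0.01338     0.01338     0.02676     0.01338
  E            0.1472       2.008       5.355     0.07002
  solve Keq expr → x = 0.01338; check Q = 27.39
Then add 0.01034 M of G.
Step 2:
                    M           A           L           G
  I            0.1472       2.008       5.355     0.08036
  C          0.006598   -0.006598     -0.0132   -0.006598
  E            0.1538       2.002       5.342     0.07376
  solve Keq expr → x = -0.006598; check Q = 27.39
Then add 0.8461 M of A.
Step 3:
                    M           A           L           G
  I            0.1538       2.848       5.342     0.07376
  C           0.01565    -0.01565    -0.03129    -0.01565
  E            0.1695       2.832        5.31     0.05812
  solve Keq expr → x = -0.01565; check Q = 27.39

Direction: reverse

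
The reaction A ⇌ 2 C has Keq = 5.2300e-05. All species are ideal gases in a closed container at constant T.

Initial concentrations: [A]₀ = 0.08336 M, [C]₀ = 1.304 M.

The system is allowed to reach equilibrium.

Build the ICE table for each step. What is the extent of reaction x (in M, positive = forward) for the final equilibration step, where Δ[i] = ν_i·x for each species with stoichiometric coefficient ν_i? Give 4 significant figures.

x = -0.6489 M

Q₀ = 20.4 vs Keq = 5.2300e-05 ⇒ Q>K, reverse
Step 1:
                   A          C
  init       0.08336      1.304
  Δ           0.6489     -1.298
  eq          0.7323   0.006188
  solve Keq expr → x = -0.6489; check Q = 5.2300e-05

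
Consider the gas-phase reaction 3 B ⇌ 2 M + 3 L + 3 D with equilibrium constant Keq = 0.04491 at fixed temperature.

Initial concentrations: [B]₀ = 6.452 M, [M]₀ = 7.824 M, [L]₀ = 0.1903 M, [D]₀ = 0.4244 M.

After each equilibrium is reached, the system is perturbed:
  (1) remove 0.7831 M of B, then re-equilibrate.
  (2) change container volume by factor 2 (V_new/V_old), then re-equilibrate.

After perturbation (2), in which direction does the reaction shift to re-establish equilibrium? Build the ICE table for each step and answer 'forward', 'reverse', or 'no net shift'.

Direction: forward

Q₀ = 1.2007e-04 vs Keq = 0.04491 ⇒ Q<K, forward
Step 1:
                    B           M           L           D
  init          6.452       7.824      0.1903      0.4244
  Δ           -0.4302      0.2868      0.4302      0.4302
  eq            6.022       8.111      0.6205      0.8546
  solve Keq expr → x = 0.1434; check Q = 0.04491
Then remove 0.7831 M of B.
Step 2:
                    B           M           L           D
  init          5.239       8.111      0.6205      0.8546
  Δ           0.04466    -0.02977    -0.04466    -0.04466
  eq            5.283       8.081      0.5758      0.8099
  solve Keq expr → x = -0.01489; check Q = 0.04491
Then change container volume by factor 2 (V_new/V_old).
Step 3:
                    B           M           L           D
  init          2.642       4.041      0.2879       0.405
  Δ           -0.2306      0.1537      0.2306      0.2306
  eq            2.411       4.194      0.5185      0.6355
  solve Keq expr → x = 0.07686; check Q = 0.04491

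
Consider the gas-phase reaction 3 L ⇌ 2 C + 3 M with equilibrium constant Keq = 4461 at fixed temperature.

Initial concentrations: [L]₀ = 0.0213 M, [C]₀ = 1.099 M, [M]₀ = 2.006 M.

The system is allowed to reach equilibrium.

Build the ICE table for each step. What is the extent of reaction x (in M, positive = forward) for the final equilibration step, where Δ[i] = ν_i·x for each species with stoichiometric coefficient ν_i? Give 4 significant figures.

Q₀ = 1.0089e+06 vs Keq = 4461 ⇒ Q>K, reverse
Step 1:
                  L         C         M
  init       0.0213     1.099     2.006
  Δ         0.09727  -0.06485  -0.09727
  eq         0.1186     1.034     1.909
  solve Keq expr → x = -0.03242; check Q = 4461

x = -0.03242 M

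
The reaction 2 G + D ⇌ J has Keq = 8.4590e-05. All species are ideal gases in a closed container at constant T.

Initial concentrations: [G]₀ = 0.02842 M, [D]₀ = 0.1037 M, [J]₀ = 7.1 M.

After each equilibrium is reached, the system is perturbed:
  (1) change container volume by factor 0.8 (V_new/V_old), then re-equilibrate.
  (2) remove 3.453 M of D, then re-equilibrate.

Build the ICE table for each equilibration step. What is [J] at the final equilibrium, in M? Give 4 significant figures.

Q₀ = 8.4768e+04 vs Keq = 8.4590e-05 ⇒ Q>K, reverse
Step 1:
                  G         D         J
  I         0.02842    0.1037       7.1
  C           13.97     6.983    -6.983
  E           13.99     7.086    0.1174
  solve Keq expr → x = -6.983; check Q = 8.4590e-05
Then change container volume by factor 0.8 (V_new/V_old).
Step 2:
                  G         D         J
  I           17.49     8.858    0.1467
  C         -0.1532  -0.07659   0.07659
  E           17.34     8.781    0.2233
  solve Keq expr → x = 0.07659; check Q = 8.4590e-05
Then remove 3.453 M of D.
Step 3:
                  G         D         J
  I           17.34     5.328    0.2233
  C          0.1661   0.08305  -0.08305
  E            17.5     5.411    0.1403
  solve Keq expr → x = -0.08305; check Q = 8.4590e-05

[J]_eq = 0.1403 M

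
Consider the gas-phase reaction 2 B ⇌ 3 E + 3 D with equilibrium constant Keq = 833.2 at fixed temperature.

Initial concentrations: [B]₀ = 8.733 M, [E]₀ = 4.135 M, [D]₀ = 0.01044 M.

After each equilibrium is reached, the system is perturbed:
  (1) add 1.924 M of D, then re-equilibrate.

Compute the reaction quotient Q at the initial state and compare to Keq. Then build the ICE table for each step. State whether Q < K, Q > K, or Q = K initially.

Q₀ = 1.0549e-06; Q < K (proceeds forward)

Q₀ = 1.0549e-06 vs Keq = 833.2 ⇒ Q<K, forward
Step 1:
                   B          E          D
  Initial      8.733      4.135    0.01044
  Change      -2.605      3.908      3.908
  Equil        6.128      8.043      3.918
  solve Keq expr → x = 1.303; check Q = 833.2
Then add 1.924 M of D.
Step 2:
                   B          E          D
  Initial      6.128      8.043      5.842
  Change      0.6829     -1.024     -1.024
  Equil        6.811      7.018      4.818
  solve Keq expr → x = -0.3415; check Q = 833.2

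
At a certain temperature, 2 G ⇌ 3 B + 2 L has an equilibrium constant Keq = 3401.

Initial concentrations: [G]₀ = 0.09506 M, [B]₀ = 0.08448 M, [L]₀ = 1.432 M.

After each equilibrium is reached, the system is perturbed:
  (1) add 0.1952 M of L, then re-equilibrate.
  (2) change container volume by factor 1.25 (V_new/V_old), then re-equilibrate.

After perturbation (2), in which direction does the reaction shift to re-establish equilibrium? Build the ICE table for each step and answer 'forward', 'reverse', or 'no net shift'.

Direction: forward

Q₀ = 0.1368 vs Keq = 3401 ⇒ Q<K, forward
Step 1:
                    G           B           L
  I           0.09506     0.08448       1.432
  C          -0.09231      0.1385     0.09231
  E          0.002751      0.2229       1.524
  solve Keq expr → x = 0.04615; check Q = 3401
Then add 0.1952 M of L.
Step 2:
                    G           B           L
  I          0.002751      0.2229        1.72
  C        3.4105e-04 -5.1158e-04 -3.4105e-04
  E          0.003092      0.2224       1.719
  solve Keq expr → x = -1.7053e-04; check Q = 3401
Then change container volume by factor 1.25 (V_new/V_old).
Step 3:
                    G           B           L
  I          0.002474      0.1779       1.375
  C       -6.8745e-04    0.001031  6.8745e-04
  E          0.001787       0.179       1.376
  solve Keq expr → x = 3.4372e-04; check Q = 3401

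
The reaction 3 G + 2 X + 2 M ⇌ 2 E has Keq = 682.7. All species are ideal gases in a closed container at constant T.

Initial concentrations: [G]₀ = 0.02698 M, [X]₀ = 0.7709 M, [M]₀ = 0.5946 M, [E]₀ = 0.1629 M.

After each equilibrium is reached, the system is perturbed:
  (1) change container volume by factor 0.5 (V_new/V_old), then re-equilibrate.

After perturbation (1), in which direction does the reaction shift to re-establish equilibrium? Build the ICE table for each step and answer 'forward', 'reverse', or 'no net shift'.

Direction: forward

Q₀ = 6431 vs Keq = 682.7 ⇒ Q>K, reverse
Step 1:
                  G         X         M         E
  init      0.02698    0.7709    0.5946    0.1629
  Δ         0.02446   0.01631   0.01631  -0.01631
  eq        0.05144    0.7872    0.6109    0.1466
  solve Keq expr → x = -0.008153; check Q = 682.7
Then change container volume by factor 0.5 (V_new/V_old).
Step 2:
                  G         X         M         E
  init       0.1029     1.574     1.222    0.2932
  Δ        -0.06575  -0.04383  -0.04383   0.04383
  eq        0.03713     1.531     1.178     0.337
  solve Keq expr → x = 0.02192; check Q = 682.7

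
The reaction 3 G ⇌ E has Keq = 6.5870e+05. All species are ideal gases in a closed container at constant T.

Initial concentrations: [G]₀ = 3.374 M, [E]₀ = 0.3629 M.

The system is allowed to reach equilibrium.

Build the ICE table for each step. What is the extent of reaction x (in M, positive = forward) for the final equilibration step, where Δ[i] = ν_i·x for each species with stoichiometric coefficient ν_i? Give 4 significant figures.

Q₀ = 0.009448 vs Keq = 6.5870e+05 ⇒ Q<K, forward
Step 1:
                  G         E
  I           3.374    0.3629
  C          -3.361      1.12
  E         0.01311     1.483
  solve Keq expr → x = 1.12; check Q = 6.5870e+05

x = 1.12 M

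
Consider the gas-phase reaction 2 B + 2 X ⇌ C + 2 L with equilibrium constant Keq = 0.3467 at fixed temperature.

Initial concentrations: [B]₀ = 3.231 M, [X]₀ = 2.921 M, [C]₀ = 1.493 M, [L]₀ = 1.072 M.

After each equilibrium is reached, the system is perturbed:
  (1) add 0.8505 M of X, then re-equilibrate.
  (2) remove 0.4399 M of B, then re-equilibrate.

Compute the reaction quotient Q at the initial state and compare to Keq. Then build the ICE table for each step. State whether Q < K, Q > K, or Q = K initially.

Q₀ = 0.01926; Q < K (proceeds forward)

Q₀ = 0.01926 vs Keq = 0.3467 ⇒ Q<K, forward
Step 1:
                    B           X           C           L
  init          3.231       2.921       1.493       1.072
  Δ           -0.9058     -0.9058      0.4529      0.9058
  eq            2.325       2.015       1.946       1.978
  solve Keq expr → x = 0.4529; check Q = 0.3467
Then add 0.8505 M of X.
Step 2:
                    B           X           C           L
  init          2.325       2.866       1.946       1.978
  Δ           -0.2478     -0.2478      0.1239      0.2478
  eq            2.077       2.618        2.07       2.226
  solve Keq expr → x = 0.1239; check Q = 0.3467
Then remove 0.4399 M of B.
Step 3:
                    B           X           C           L
  init          1.637       2.618        2.07       2.226
  Δ            0.1542      0.1542    -0.07708     -0.1542
  eq            1.792       2.772       1.993       2.071
  solve Keq expr → x = -0.07708; check Q = 0.3467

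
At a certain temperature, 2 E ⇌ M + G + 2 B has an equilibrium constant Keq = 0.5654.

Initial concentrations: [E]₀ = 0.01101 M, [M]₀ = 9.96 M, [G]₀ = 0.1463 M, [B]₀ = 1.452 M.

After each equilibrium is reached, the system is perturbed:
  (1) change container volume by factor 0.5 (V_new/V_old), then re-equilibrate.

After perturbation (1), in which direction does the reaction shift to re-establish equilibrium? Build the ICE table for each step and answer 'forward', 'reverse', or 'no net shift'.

Direction: reverse

Q₀ = 2.5343e+04 vs Keq = 0.5654 ⇒ Q>K, reverse
Step 1:
                  E         M         G         B
  Initial   0.01101      9.96    0.1463     1.452
  Change     0.2852   -0.1426   -0.1426   -0.2852
  Equil      0.2962     9.817  0.003711     1.167
  solve Keq expr → x = -0.1426; check Q = 0.5654
Then change container volume by factor 0.5 (V_new/V_old).
Step 2:
                  E         M         G         B
  Initial    0.5924     19.63  0.007422     2.334
  Change    0.01096 -0.005478 -0.005478  -0.01096
  Equil      0.6033     19.63  0.001943     2.323
  solve Keq expr → x = -0.005478; check Q = 0.5654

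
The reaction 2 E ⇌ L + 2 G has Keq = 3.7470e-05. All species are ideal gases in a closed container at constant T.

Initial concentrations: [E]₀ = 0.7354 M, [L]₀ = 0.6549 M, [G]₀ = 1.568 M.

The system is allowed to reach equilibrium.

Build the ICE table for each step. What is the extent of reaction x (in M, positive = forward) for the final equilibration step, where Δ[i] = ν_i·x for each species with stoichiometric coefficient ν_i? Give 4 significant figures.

x = -0.6526 M

Q₀ = 2.977 vs Keq = 3.7470e-05 ⇒ Q>K, reverse
Step 1:
                    E           L           G
  Initial      0.7354      0.6549       1.568
  Change        1.305     -0.6526      -1.305
  Equil         2.041    0.002261      0.2627
  solve Keq expr → x = -0.6526; check Q = 3.7470e-05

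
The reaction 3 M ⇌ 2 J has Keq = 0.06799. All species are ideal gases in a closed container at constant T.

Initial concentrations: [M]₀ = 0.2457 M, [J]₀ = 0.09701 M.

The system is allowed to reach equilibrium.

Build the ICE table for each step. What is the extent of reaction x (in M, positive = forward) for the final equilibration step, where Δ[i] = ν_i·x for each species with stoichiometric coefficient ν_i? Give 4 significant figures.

x = -0.02487 M

Q₀ = 0.6345 vs Keq = 0.06799 ⇒ Q>K, reverse
Step 1:
                  M         J
  init       0.2457   0.09701
  Δ         0.07461  -0.04974
  eq         0.3203   0.04727
  solve Keq expr → x = -0.02487; check Q = 0.06799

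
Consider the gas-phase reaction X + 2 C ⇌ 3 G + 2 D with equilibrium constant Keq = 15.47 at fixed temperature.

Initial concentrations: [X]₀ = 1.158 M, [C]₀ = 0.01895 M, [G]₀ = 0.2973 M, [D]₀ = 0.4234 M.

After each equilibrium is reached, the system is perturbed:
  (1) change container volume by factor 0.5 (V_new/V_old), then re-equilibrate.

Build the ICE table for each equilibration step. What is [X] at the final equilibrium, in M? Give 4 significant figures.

[X]_eq = 2.326 M

Q₀ = 11.33 vs Keq = 15.47 ⇒ Q<K, forward
Step 1:
                  X         C         G         D
  Initial     1.158   0.01895    0.2973    0.4234
  Change  -0.001173 -0.002345  0.003518  0.002345
  Equil       1.157    0.0166    0.3008    0.4257
  solve Keq expr → x = 0.001173; check Q = 15.47
Then change container volume by factor 0.5 (V_new/V_old).
Step 2:
                  X         C         G         D
  Initial     2.314   0.03321    0.6016    0.8515
  Change    0.01256   0.02513  -0.03769  -0.02513
  Equil       2.326   0.05834    0.5639    0.8264
  solve Keq expr → x = -0.01256; check Q = 15.47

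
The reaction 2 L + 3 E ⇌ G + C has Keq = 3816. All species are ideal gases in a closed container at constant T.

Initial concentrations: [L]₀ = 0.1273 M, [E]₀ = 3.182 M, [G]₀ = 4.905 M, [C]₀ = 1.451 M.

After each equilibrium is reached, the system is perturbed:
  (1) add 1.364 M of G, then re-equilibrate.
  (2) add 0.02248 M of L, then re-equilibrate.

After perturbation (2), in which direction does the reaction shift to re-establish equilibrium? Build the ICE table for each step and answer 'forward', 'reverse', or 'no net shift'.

Direction: forward

Q₀ = 13.63 vs Keq = 3816 ⇒ Q<K, forward
Step 1:
                   L          E          G          C
  I           0.1273      3.182      4.905      1.451
  C          -0.1188    -0.1782    0.05939    0.05939
  E         0.008515      3.004      4.964       1.51
  solve Keq expr → x = 0.05939; check Q = 3816
Then add 1.364 M of G.
Step 2:
                   L          E          G          C
  I         0.008515      3.004      6.328       1.51
  C         0.001089   0.001633 -5.4442e-04 -5.4442e-04
  E         0.009603      3.005      6.328       1.51
  solve Keq expr → x = -5.4442e-04; check Q = 3816
Then add 0.02248 M of L.
Step 3:
                   L          E          G          C
  I          0.03208      3.005      6.328       1.51
  C         -0.02227   -0.03341    0.01114    0.01114
  E          0.00981      2.972      6.339      1.521
  solve Keq expr → x = 0.01114; check Q = 3816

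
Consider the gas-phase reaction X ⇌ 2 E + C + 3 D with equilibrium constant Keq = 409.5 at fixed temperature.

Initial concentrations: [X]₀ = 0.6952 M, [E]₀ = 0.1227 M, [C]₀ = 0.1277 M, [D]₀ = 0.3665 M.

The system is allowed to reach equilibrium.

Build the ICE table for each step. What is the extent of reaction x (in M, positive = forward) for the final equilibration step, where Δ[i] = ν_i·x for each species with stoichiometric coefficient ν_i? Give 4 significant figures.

Q₀ = 1.3614e-04 vs Keq = 409.5 ⇒ Q<K, forward
Step 1:
                  X         E         C         D
  Initial    0.6952    0.1227    0.1277    0.3665
  Change    -0.6481     1.296    0.6481     1.944
  Equil     0.04707     1.419    0.7758     2.311
  solve Keq expr → x = 0.6481; check Q = 409.5

x = 0.6481 M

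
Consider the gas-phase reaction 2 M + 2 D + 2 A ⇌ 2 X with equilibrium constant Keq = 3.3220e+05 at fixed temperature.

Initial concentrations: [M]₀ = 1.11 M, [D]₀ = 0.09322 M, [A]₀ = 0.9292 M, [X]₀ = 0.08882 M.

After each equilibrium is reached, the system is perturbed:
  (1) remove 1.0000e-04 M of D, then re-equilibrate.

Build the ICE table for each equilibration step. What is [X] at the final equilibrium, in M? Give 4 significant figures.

[X]_eq = 0.1816 M

Q₀ = 0.8534 vs Keq = 3.3220e+05 ⇒ Q<K, forward
Step 1:
                  M         D         A         X
  I            1.11   0.09322    0.9292   0.08882
  C        -0.09285  -0.09285  -0.09285   0.09285
  E           1.017 3.7052e-04    0.8364    0.1817
  solve Keq expr → x = 0.04642; check Q = 3.3220e+05
Then remove 1.0000e-04 M of D.
Step 2:
                  M         D         A         X
  I           1.017 2.7052e-04    0.8364    0.1817
  C       9.9716e-05 9.9716e-05 9.9716e-05 -9.9716e-05
  E           1.017 3.7023e-04    0.8365    0.1816
  solve Keq expr → x = -4.9858e-05; check Q = 3.3220e+05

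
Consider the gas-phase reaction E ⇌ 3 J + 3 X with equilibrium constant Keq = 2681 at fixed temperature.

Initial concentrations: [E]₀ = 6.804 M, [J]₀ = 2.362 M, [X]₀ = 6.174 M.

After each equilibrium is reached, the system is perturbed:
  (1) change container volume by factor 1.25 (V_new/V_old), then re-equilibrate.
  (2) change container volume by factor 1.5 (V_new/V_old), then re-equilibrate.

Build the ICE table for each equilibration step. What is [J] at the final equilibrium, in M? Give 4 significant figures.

[J]_eq = 3.541 M

Q₀ = 455.8 vs Keq = 2681 ⇒ Q<K, forward
Step 1:
                    E           J           X
  init          6.804       2.362       6.174
  Δ           -0.3862       1.159       1.159
  eq            6.418       3.521       7.333
  solve Keq expr → x = 0.3862; check Q = 2681
Then change container volume by factor 1.25 (V_new/V_old).
Step 2:
                    E           J           X
  init          5.134       2.817       5.866
  Δ           -0.2492      0.7475      0.7475
  eq            4.885       3.564       6.614
  solve Keq expr → x = 0.2492; check Q = 2681
Then change container volume by factor 1.5 (V_new/V_old).
Step 3:
                    E           J           X
  init          3.257       2.376       4.409
  Δ           -0.3883       1.165       1.165
  eq            2.868       3.541       5.574
  solve Keq expr → x = 0.3883; check Q = 2681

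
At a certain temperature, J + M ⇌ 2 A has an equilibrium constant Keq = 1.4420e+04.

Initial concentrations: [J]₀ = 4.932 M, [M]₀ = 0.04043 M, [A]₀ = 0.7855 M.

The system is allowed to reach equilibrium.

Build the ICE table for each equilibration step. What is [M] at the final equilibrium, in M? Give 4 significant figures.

[M]_eq = 1.0640e-05 M

Q₀ = 3.094 vs Keq = 1.4420e+04 ⇒ Q<K, forward
Step 1:
                   J          M          A
  I            4.932    0.04043     0.7855
  C         -0.04042   -0.04042    0.08084
  E            4.892 1.0640e-05     0.8663
  solve Keq expr → x = 0.04042; check Q = 1.4420e+04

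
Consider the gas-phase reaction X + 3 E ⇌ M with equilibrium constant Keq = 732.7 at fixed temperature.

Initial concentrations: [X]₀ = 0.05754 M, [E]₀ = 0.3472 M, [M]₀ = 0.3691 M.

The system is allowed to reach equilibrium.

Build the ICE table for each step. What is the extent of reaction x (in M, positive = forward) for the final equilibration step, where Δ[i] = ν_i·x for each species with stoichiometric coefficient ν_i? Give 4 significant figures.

Q₀ = 153.3 vs Keq = 732.7 ⇒ Q<K, forward
Step 1:
                   X          E          M
  init       0.05754     0.3472     0.3691
  Δ         -0.02791   -0.08373    0.02791
  eq         0.02963     0.2635      0.397
  solve Keq expr → x = 0.02791; check Q = 732.7

x = 0.02791 M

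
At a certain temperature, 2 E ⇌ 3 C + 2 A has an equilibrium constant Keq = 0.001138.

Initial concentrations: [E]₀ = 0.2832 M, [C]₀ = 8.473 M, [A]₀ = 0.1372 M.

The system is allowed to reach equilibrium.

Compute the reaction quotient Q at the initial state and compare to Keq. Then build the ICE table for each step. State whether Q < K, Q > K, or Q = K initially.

Q₀ = 142.8; Q > K (proceeds reverse)

Q₀ = 142.8 vs Keq = 0.001138 ⇒ Q>K, reverse
Step 1:
                    E           C           A
  I            0.2832       8.473      0.1372
  C            0.1366     -0.2049     -0.1366
  E            0.4198       8.268  5.9568e-04
  solve Keq expr → x = -0.0683; check Q = 0.001138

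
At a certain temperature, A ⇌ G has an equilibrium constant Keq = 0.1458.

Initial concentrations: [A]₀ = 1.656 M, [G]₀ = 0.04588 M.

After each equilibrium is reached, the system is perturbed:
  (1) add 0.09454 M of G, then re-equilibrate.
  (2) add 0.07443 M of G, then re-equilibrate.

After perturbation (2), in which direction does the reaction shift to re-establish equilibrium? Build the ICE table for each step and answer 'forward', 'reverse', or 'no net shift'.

Q₀ = 0.02771 vs Keq = 0.1458 ⇒ Q<K, forward
Step 1:
                   A          G
  Initial      1.656    0.04588
  Change     -0.1707     0.1707
  Equil        1.485     0.2166
  solve Keq expr → x = 0.1707; check Q = 0.1458
Then add 0.09454 M of G.
Step 2:
                   A          G
  Initial      1.485     0.3111
  Change     0.08251   -0.08251
  Equil        1.568     0.2286
  solve Keq expr → x = -0.08251; check Q = 0.1458
Then add 0.07443 M of G.
Step 3:
                   A          G
  Initial      1.568      0.303
  Change     0.06496   -0.06496
  Equil        1.633     0.2381
  solve Keq expr → x = -0.06496; check Q = 0.1458

Direction: reverse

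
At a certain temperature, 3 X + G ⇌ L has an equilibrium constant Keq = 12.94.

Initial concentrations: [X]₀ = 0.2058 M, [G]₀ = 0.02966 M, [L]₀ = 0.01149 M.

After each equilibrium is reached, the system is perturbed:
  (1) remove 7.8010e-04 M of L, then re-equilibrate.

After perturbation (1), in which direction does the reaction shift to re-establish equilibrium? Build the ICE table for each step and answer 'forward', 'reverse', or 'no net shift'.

Direction: forward

Q₀ = 44.44 vs Keq = 12.94 ⇒ Q>K, reverse
Step 1:
                   X          G          L
  init        0.2058    0.02966    0.01149
  Δ           0.0187   0.006234  -0.006234
  eq          0.2245    0.03589   0.005256
  solve Keq expr → x = -0.006234; check Q = 12.94
Then remove 7.8010e-04 M of L.
Step 2:
                   X          G          L
  init        0.2245    0.03589   0.004476
  Δ        -0.001731 -5.7694e-04 5.7694e-04
  eq          0.2228    0.03532   0.005052
  solve Keq expr → x = 5.7694e-04; check Q = 12.94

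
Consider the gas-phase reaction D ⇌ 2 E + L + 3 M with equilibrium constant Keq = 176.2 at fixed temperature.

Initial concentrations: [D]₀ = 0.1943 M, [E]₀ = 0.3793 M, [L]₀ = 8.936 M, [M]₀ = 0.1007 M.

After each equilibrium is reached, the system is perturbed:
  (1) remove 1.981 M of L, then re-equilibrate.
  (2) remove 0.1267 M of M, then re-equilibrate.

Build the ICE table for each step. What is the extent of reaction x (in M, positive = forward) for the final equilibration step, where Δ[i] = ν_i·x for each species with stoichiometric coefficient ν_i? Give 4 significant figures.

Q₀ = 0.006757 vs Keq = 176.2 ⇒ Q<K, forward
Step 1:
                   D          E          L          M
  Initial     0.1943     0.3793      8.936     0.1007
  Change      -0.186     0.3719      0.186     0.5579
  Equil     0.008345     0.7512      9.122     0.6586
  solve Keq expr → x = 0.186; check Q = 176.2
Then remove 1.981 M of L.
Step 2:
                   D          E          L          M
  Initial   0.008345     0.7512      7.141     0.6586
  Change   -0.001609   0.003217   0.001609   0.004826
  Equil     0.006736     0.7544      7.143     0.6634
  solve Keq expr → x = 0.001609; check Q = 176.2
Then remove 0.1267 M of M.
Step 3:
                   D          E          L          M
  Initial   0.006736     0.7544      7.143     0.5367
  Change   -0.002931   0.005862   0.002931   0.008793
  Equil     0.003805     0.7603      7.145     0.5455
  solve Keq expr → x = 0.002931; check Q = 176.2

x = 0.002931 M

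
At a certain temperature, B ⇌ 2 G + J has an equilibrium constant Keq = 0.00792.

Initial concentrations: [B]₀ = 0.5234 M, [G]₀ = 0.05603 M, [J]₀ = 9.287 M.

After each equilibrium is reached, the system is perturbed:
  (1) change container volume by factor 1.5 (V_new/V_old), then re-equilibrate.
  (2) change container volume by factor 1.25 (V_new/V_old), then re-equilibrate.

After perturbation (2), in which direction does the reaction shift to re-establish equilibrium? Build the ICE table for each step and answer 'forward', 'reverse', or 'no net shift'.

Q₀ = 0.0557 vs Keq = 0.00792 ⇒ Q>K, reverse
Step 1:
                    B           G           J
  Initial      0.5234     0.05603       9.287
  Change      0.01727    -0.03454    -0.01727
  Equil        0.5407     0.02149        9.27
  solve Keq expr → x = -0.01727; check Q = 0.00792
Then change container volume by factor 1.5 (V_new/V_old).
Step 2:
                    B           G           J
  Initial      0.3604     0.01433        6.18
  Change    -0.003526    0.007053    0.003526
  Equil        0.3569     0.02138       6.183
  solve Keq expr → x = 0.003526; check Q = 0.00792
Then change container volume by factor 1.25 (V_new/V_old).
Step 3:
                    B           G           J
  Initial      0.2855     0.01711       4.947
  Change    -0.002097    0.004193    0.002097
  Equil        0.2834      0.0213       4.949
  solve Keq expr → x = 0.002097; check Q = 0.00792

Direction: forward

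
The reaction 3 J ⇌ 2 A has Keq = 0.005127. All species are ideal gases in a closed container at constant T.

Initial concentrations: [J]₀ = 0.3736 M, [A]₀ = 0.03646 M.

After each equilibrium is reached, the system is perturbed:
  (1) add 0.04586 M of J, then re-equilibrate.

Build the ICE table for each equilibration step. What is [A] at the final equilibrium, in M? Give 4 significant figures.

Q₀ = 0.02549 vs Keq = 0.005127 ⇒ Q>K, reverse
Step 1:
                    J           A
  init         0.3736     0.03646
  Δ           0.02742    -0.01828
  eq            0.401     0.01818
  solve Keq expr → x = -0.009138; check Q = 0.005127
Then add 0.04586 M of J.
Step 2:
                    J           A
  init         0.4469     0.01818
  Δ         -0.004343    0.002896
  eq           0.4425     0.02108
  solve Keq expr → x = 0.001448; check Q = 0.005127

[A]_eq = 0.02108 M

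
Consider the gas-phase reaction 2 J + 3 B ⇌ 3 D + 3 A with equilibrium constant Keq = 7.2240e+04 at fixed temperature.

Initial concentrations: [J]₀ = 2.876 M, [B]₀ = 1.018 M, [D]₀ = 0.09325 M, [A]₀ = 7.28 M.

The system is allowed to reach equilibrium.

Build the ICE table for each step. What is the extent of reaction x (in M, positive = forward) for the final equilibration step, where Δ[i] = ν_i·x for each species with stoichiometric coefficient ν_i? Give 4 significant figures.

Q₀ = 0.03585 vs Keq = 7.2240e+04 ⇒ Q<K, forward
Step 1:
                   J          B          D          A
  I            2.876      1.018    0.09325       7.28
  C           -0.603    -0.9046     0.9046     0.9046
  E            2.273     0.1134     0.9978      8.185
  solve Keq expr → x = 0.3015; check Q = 7.2240e+04

x = 0.3015 M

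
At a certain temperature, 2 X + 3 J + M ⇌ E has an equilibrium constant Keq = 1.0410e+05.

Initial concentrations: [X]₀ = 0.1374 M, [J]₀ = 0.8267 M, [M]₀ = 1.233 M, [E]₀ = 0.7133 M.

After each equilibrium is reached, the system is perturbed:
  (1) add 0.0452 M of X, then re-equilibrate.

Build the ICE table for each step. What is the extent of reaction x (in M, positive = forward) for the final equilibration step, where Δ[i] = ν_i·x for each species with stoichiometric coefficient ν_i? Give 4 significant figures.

x = 0.02207 M

Q₀ = 54.24 vs Keq = 1.0410e+05 ⇒ Q<K, forward
Step 1:
                    X           J           M           E
  Initial      0.1374      0.8267       1.233      0.7133
  Change      -0.1323     -0.1985    -0.06616     0.06616
  Equil      0.005087      0.6282       1.167      0.7795
  solve Keq expr → x = 0.06616; check Q = 1.0410e+05
Then add 0.0452 M of X.
Step 2:
                    X           J           M           E
  Initial     0.05029      0.6282       1.167      0.7795
  Change     -0.04413     -0.0662    -0.02207     0.02207
  Equil      0.006155       0.562       1.145      0.8015
  solve Keq expr → x = 0.02207; check Q = 1.0410e+05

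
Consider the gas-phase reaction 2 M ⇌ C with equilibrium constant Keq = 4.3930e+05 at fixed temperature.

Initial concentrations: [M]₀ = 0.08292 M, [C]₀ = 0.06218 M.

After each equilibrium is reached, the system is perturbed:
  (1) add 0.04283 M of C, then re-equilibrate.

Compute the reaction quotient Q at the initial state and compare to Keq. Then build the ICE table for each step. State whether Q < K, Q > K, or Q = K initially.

Q₀ = 9.043 vs Keq = 4.3930e+05 ⇒ Q<K, forward
Step 1:
                   M          C
  I          0.08292    0.06218
  C         -0.08243    0.04122
  E       4.8515e-04     0.1034
  solve Keq expr → x = 0.04122; check Q = 4.3930e+05
Then add 0.04283 M of C.
Step 2:
                   M          C
  I       4.8515e-04     0.1462
  C       9.1706e-05 -4.5853e-05
  E       5.7685e-04     0.1462
  solve Keq expr → x = -4.5853e-05; check Q = 4.3930e+05

Q₀ = 9.043; Q < K (proceeds forward)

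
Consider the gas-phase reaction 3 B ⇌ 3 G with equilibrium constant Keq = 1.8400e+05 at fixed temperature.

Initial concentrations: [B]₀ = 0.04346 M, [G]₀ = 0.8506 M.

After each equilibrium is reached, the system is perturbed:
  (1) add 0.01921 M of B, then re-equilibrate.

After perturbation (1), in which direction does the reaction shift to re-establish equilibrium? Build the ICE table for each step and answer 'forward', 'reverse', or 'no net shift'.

Q₀ = 7497 vs Keq = 1.8400e+05 ⇒ Q<K, forward
Step 1:
                   B          G
  I          0.04346     0.8506
  C         -0.02801    0.02801
  E          0.01545     0.8786
  solve Keq expr → x = 0.009338; check Q = 1.8400e+05
Then add 0.01921 M of B.
Step 2:
                   B          G
  I          0.03466     0.8786
  C         -0.01888    0.01888
  E          0.01578     0.8975
  solve Keq expr → x = 0.006293; check Q = 1.8400e+05

Direction: forward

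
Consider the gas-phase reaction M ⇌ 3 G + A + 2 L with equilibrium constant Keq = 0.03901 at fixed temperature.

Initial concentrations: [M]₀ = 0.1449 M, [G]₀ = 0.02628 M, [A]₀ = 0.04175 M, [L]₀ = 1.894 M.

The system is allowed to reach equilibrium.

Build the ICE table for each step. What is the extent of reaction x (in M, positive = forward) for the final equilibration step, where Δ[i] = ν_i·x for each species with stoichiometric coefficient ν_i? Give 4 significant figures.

x = 0.05867 M

Q₀ = 1.8760e-05 vs Keq = 0.03901 ⇒ Q<K, forward
Step 1:
                   M          G          A          L
  Initial     0.1449    0.02628    0.04175      1.894
  Change    -0.05867      0.176    0.05867     0.1173
  Equil      0.08623     0.2023     0.1004      2.011
  solve Keq expr → x = 0.05867; check Q = 0.03901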